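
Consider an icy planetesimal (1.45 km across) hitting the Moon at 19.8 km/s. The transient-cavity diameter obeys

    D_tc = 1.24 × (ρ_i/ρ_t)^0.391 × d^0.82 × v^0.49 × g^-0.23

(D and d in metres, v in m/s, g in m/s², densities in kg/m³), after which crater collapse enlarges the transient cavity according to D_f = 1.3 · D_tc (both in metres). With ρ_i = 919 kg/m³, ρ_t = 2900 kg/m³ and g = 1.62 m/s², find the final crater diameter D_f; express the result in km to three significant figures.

In SI: d = 1450 m, v = 19800 m/s.
(ρ_i/ρ_t)^0.391 = (919/2900)^0.391 = 0.6381
d^0.82 = 1450^0.82 = 391.1
v^0.49 = 19800^0.49 = 127.5
g^-0.23 = 1.62^-0.23 = 0.8950
D_tc = 1.24 × 0.6381 × 391.1 × 127.5 × 0.8950 = 35310 m
D_f = 1.3 × 35310 = 45903 m
     = 45.90 km

D_f ≈ 45.9 km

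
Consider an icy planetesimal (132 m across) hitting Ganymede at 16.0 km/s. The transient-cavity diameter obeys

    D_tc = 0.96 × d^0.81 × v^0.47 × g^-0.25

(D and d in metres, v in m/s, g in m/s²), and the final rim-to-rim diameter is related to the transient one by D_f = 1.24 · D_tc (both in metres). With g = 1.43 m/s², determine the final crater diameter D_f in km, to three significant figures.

v = 16000 m/s.
d^0.81 = 132^0.81 = 52.20
v^0.47 = 16000^0.47 = 94.61
g^-0.25 = 1.43^-0.25 = 0.9145
D_tc = 0.96 × 52.20 × 94.61 × 0.9145 = 4336 m
D_f = 1.24 × 4336 = 5377 m
     = 5.377 km

D_f ≈ 5.38 km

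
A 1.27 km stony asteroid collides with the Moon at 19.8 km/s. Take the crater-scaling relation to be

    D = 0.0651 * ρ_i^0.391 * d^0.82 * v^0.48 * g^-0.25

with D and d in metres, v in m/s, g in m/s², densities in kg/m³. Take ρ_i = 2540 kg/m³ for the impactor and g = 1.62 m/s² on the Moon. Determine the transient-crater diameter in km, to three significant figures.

D ≈ 50.1 km

In SI units: d = 1270 m, v = 19800 m/s.
ρ_i^0.391 = 2540^0.391 = 21.44
d^0.82 = 1270^0.82 = 350.8
v^0.48 = 19800^0.48 = 115.5
g^-0.25 = 1.62^-0.25 = 0.8864
D = 0.0651 × 21.44 × 350.8 × 115.5 × 0.8864 = 50128 m
   = 50.13 km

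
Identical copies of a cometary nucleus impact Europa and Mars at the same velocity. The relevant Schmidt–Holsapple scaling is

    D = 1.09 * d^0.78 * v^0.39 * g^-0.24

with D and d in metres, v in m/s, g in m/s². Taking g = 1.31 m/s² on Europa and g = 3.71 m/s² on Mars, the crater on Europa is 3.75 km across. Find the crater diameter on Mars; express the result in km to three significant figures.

All impactor-dependent factors cancel in the ratio, leaving D_Mars/D_Europa = (g_Mars/g_Europa)^-0.24.
(3.71/1.31)^-0.24 = 2.832^-0.24 = 0.7789
D_Mars = 0.7789 × 3.75 km = 2.92 km

D ≈ 2.92 km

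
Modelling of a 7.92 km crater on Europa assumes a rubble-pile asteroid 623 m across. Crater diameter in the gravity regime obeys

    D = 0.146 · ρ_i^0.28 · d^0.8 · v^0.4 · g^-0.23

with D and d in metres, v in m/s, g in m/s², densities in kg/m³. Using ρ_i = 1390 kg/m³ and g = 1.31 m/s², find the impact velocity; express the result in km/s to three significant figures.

v ≈ 13.0 km/s

Rearranging for v: v = [D / (0.146 · 1390^0.28 · 623^0.8 · 1.31^-0.23)]^(1/0.4).
D = 7920 m.
1390^0.28 = 7.587
623^0.8 = 172.0
1.31^-0.23 = 0.9398
Denominator = 0.146 × 7.587 × 172.0 × 0.9398 = 179.1
D / 179.1 = 7920 / 179.1 = 44.22
v = 44.22^(1/0.4) = 44.22^2.5 = 13003 m/s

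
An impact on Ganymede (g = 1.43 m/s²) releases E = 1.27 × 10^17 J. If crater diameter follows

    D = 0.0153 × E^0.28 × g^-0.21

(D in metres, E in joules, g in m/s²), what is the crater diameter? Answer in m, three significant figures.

D ≈ 873 m

E^0.28 = (1.27 × 10^17)^0.28 = 6.153 × 10^4
g^-0.21 = 1.43^-0.21 = 0.9276
D = 0.0153 × 6.153 × 10^4 × 0.9276 = 873.3 m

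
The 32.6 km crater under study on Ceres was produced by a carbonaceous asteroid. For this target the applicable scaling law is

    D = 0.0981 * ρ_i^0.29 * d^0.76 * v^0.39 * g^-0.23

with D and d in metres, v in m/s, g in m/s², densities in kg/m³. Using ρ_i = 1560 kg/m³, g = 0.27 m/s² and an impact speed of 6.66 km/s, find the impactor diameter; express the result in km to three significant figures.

Rearranging for d: d = [D / (0.0981 · 1560^0.29 · 6660^0.39 · 0.27^-0.23)]^(1/0.76).
D = 32600 m.
1560^0.29 = 8.433
6660^0.39 = 30.99
0.27^-0.23 = 1.351
Denominator = 0.0981 × 8.433 × 30.99 × 1.351 = 34.64
D / 34.64 = 32600 / 34.64 = 941.1
d = 941.1^(1/0.76) = 941.1^1.3158 = 8179 m

d ≈ 8.18 km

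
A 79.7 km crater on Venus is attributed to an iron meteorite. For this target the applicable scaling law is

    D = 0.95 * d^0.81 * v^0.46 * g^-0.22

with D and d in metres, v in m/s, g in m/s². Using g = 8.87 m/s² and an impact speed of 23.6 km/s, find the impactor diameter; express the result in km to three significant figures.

Rearranging for d: d = [D / (0.95 · 23600^0.46 · 8.87^-0.22)]^(1/0.81).
D = 79700 m.
23600^0.46 = 102.7
8.87^-0.22 = 0.6187
Denominator = 0.95 × 102.7 × 0.6187 = 60.36
D / 60.36 = 79700 / 60.36 = 1320
d = 1320^(1/0.81) = 1320^1.2346 = 7123 m

d ≈ 7.12 km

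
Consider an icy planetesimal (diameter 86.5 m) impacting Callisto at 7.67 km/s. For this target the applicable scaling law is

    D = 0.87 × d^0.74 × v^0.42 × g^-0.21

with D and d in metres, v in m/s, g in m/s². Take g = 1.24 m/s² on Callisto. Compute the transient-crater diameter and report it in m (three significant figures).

D ≈ 966 m

In SI units: v = 7670 m/s.
d^0.74 = 86.5^0.74 = 27.13
v^0.42 = 7670^0.42 = 42.82
g^-0.21 = 1.24^-0.21 = 0.9558
D = 0.87 × 27.13 × 42.82 × 0.9558 = 966.0 m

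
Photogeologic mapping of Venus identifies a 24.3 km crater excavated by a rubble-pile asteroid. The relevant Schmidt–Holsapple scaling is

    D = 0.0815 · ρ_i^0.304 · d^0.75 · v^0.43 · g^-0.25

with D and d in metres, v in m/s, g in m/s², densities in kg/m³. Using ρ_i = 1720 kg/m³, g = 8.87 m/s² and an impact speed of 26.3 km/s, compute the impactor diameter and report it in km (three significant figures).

d ≈ 5.88 km

Rearranging for d: d = [D / (0.0815 · 1720^0.304 · 26300^0.43 · 8.87^-0.25)]^(1/0.75).
D = 24300 m.
1720^0.304 = 9.629
26300^0.43 = 79.54
8.87^-0.25 = 0.5795
Denominator = 0.0815 × 9.629 × 79.54 × 0.5795 = 36.17
D / 36.17 = 24300 / 36.17 = 671.8
d = 671.8^(1/0.75) = 671.8^1.3333 = 5882 m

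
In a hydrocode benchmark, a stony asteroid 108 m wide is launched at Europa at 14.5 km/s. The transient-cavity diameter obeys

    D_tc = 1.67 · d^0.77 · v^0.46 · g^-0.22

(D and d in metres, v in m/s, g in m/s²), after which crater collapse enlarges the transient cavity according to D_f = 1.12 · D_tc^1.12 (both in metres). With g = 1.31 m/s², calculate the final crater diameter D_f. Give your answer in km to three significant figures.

D_f ≈ 14.7 km

v = 14500 m/s.
d^0.77 = 108^0.77 = 36.79
v^0.46 = 14500^0.46 = 82.08
g^-0.22 = 1.31^-0.22 = 0.9423
D_tc = 1.67 × 36.79 × 82.08 × 0.9423 = 4752 m
D_f = 1.12 × (4752)^1.12 = 14700 m
     = 14.70 km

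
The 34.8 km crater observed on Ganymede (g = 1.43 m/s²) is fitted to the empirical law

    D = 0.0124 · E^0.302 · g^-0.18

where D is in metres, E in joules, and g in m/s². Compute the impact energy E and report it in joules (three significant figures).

Rearranging: E = [D / (0.0124 · g^-0.18)]^(1/0.302).
D = 34800 m.
g^-0.18 = 1.43^-0.18 = 0.9376
D / (0.0124 × 0.9376) = 34800 / (0.01163) = 2.992 × 10^6
E = (2.992 × 10^6)^3.3113 = 2.779 × 10^21 J

E ≈ 2.78 × 10^21 J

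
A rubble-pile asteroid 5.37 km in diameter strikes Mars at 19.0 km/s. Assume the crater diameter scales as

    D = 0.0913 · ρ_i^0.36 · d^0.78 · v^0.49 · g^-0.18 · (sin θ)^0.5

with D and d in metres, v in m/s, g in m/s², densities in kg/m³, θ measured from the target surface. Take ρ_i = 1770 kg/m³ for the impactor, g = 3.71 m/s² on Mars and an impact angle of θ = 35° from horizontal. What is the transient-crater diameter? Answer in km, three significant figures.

D ≈ 81.8 km

In SI units: d = 5370 m, v = 19000 m/s.
ρ_i^0.36 = 1770^0.36 = 14.77
d^0.78 = 5370^0.78 = 811.7
v^0.49 = 19000^0.49 = 124.9
g^-0.18 = 3.71^-0.18 = 0.7898
(sin 35°)^0.5 = 0.5736^0.5 = 0.7574
D = 0.0913 × 14.77 × 811.7 × 124.9 × 0.7898 × 0.7574 = 81781 m
   = 81.78 km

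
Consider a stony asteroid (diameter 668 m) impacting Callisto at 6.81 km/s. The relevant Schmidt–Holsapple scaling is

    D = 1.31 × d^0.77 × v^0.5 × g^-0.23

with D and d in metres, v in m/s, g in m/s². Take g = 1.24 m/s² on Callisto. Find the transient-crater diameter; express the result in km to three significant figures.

In SI units: v = 6810 m/s.
d^0.77 = 668^0.77 = 149.7
v^0.5 = 6810^0.5 = 82.52
g^-0.23 = 1.24^-0.23 = 0.9517
D = 1.31 × 149.7 × 82.52 × 0.9517 = 15401 m
   = 15.40 km

D ≈ 15.4 km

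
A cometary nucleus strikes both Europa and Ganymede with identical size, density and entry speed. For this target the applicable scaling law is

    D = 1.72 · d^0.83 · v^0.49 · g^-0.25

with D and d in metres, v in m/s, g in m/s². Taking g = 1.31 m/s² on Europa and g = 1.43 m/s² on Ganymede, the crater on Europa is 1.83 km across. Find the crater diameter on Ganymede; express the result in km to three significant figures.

All impactor-dependent factors cancel in the ratio, leaving D_Ganymede/D_Europa = (g_Ganymede/g_Europa)^-0.25.
(1.43/1.31)^-0.25 = 1.092^-0.25 = 0.9782
D_Ganymede = 0.9782 × 1.83 km = 1.79 km

D ≈ 1.79 km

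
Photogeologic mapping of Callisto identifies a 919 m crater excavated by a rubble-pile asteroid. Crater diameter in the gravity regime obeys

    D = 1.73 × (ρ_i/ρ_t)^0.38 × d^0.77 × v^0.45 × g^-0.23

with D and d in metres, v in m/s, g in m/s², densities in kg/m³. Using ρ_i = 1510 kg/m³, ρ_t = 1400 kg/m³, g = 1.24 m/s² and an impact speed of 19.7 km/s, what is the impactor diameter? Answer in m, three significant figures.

d ≈ 11.0 m

Rearranging for d: d = [D / (1.73 · (1510/1400)^0.38 · 19700^0.45 · 1.24^-0.23)]^(1/0.77).
(1510/1400)^0.38 = 1.029
19700^0.45 = 85.61
1.24^-0.23 = 0.9517
Denominator = 1.73 × 1.029 × 85.61 × 0.9517 = 145.0
D / 145.0 = 919 / 145.0 = 6.338
d = 6.338^(1/0.77) = 6.338^1.2987 = 11.00 m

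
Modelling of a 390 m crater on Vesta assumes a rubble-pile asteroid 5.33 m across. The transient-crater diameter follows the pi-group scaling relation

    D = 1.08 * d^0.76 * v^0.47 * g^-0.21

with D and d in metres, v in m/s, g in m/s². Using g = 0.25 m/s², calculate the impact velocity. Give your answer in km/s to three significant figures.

v ≈ 9.95 km/s

Rearranging for v: v = [D / (1.08 · 5.33^0.76 · 0.25^-0.21)]^(1/0.47).
5.33^0.76 = 3.567
0.25^-0.21 = 1.338
Denominator = 1.08 × 3.567 × 1.338 = 5.154
D / 5.154 = 390 / 5.154 = 75.67
v = 75.67^(1/0.47) = 75.67^2.1277 = 9949 m/s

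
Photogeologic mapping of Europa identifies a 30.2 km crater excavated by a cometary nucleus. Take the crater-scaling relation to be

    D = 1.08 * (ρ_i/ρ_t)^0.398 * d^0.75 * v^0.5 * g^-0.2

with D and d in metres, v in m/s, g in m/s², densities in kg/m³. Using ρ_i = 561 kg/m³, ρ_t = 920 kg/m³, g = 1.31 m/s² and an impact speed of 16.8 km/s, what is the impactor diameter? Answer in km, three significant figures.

d ≈ 1.81 km

Rearranging for d: d = [D / (1.08 · (561/920)^0.398 · 16800^0.5 · 1.31^-0.2)]^(1/0.75).
D = 30200 m.
(561/920)^0.398 = 0.8213
16800^0.5 = 129.6
1.31^-0.2 = 0.9474
Denominator = 1.08 × 0.8213 × 129.6 × 0.9474 = 108.9
D / 108.9 = 30200 / 108.9 = 277.3
d = 277.3^(1/0.75) = 277.3^1.3333 = 1808 m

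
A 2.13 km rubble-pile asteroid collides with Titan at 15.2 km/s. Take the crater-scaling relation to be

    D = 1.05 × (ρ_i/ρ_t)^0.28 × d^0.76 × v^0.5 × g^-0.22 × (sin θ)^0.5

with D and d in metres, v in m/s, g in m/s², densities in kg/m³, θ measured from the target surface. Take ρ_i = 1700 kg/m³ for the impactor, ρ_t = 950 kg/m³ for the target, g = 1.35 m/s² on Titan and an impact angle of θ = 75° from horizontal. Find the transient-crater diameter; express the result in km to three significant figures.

D ≈ 47.5 km

In SI units: d = 2130 m, v = 15200 m/s.
(ρ_i/ρ_t)^0.28 = (1700/950)^0.28 = 1.177
d^0.76 = 2130^0.76 = 338.5
v^0.5 = 15200^0.5 = 123.3
g^-0.22 = 1.35^-0.22 = 0.9361
(sin 75°)^0.5 = 0.9659^0.5 = 0.9828
D = 1.05 × 1.177 × 338.5 × 123.3 × 0.9361 × 0.9828 = 47454 m
   = 47.45 km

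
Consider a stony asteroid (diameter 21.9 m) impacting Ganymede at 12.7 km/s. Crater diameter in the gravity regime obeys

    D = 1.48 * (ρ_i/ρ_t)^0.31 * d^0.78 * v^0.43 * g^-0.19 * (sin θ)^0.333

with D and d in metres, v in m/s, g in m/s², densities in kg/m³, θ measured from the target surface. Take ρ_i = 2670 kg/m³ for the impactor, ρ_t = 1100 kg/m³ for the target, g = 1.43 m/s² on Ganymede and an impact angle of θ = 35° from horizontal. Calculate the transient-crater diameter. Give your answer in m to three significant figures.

In SI units: v = 12700 m/s.
(ρ_i/ρ_t)^0.31 = (2670/1100)^0.31 = 1.316
d^0.78 = 21.9^0.78 = 11.11
v^0.43 = 12700^0.43 = 58.16
g^-0.19 = 1.43^-0.19 = 0.9343
(sin 35°)^0.333 = 0.5736^0.333 = 0.8310
D = 1.48 × 1.316 × 11.11 × 58.16 × 0.9343 × 0.8310 = 977.1 m

D ≈ 977 m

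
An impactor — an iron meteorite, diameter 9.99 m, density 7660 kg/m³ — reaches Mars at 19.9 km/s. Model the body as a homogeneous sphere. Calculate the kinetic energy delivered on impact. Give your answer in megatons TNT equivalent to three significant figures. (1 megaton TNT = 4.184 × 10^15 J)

E ≈ 0.189 Mt TNT

v = 19900 m/s.
Mass m = (π/6) ρ d³ = (π/6) × 7660 × (9.99)³ = 3.999 × 10^6 kg
E = ½ m v² = 0.5 × 3.999 × 10^6 × (19900)² = 7.918 × 10^14 J
   = 7.918 × 10^14 / 4.184×10^15 = 0.1892 Mt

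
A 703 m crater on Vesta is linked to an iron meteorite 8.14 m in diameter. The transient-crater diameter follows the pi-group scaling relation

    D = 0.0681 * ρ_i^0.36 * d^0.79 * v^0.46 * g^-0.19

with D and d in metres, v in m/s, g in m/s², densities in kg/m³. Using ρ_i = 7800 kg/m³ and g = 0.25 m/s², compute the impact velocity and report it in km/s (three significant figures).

v ≈ 7.36 km/s

Rearranging for v: v = [D / (0.0681 · 7800^0.36 · 8.14^0.79 · 0.25^-0.19)]^(1/0.46).
7800^0.36 = 25.19
8.14^0.79 = 5.241
0.25^-0.19 = 1.301
Denominator = 0.0681 × 25.19 × 5.241 × 1.301 = 11.70
D / 11.70 = 703 / 11.70 = 60.09
v = 60.09^(1/0.46) = 60.09^2.1739 = 7361 m/s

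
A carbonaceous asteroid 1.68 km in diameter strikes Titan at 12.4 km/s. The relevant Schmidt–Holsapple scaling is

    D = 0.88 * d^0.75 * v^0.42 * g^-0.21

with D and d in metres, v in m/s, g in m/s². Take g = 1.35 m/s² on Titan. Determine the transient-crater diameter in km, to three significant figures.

In SI units: d = 1680 m, v = 12400 m/s.
d^0.75 = 1680^0.75 = 262.4
v^0.42 = 12400^0.42 = 52.39
g^-0.21 = 1.35^-0.21 = 0.9389
D = 0.88 × 262.4 × 52.39 × 0.9389 = 11358 m
   = 11.36 km

D ≈ 11.4 km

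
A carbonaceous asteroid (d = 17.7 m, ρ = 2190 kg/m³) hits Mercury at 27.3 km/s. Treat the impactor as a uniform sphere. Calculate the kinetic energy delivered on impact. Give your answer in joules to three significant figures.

E ≈ 2.37 × 10^15 J

v = 27300 m/s.
Mass m = (π/6) ρ d³ = (π/6) × 2190 × (17.7)³ = 6.359 × 10^6 kg
E = ½ m v² = 0.5 × 6.359 × 10^6 × (27300)² = 2.370 × 10^15 J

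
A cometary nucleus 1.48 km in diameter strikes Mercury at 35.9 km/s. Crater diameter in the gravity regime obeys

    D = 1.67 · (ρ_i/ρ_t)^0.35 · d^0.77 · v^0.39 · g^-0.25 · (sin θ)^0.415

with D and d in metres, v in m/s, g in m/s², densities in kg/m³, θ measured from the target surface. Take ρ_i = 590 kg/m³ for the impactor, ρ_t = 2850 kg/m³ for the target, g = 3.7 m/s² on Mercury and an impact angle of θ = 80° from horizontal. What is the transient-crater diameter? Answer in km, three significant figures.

In SI units: d = 1480 m, v = 35900 m/s.
(ρ_i/ρ_t)^0.35 = (590/2850)^0.35 = 0.5762
d^0.77 = 1480^0.77 = 276.1
v^0.39 = 35900^0.39 = 59.77
g^-0.25 = 3.7^-0.25 = 0.7210
(sin 80°)^0.415 = 0.9848^0.415 = 0.9937
D = 1.67 × 0.5762 × 276.1 × 59.77 × 0.7210 × 0.9937 = 11377 m
   = 11.38 km

D ≈ 11.4 km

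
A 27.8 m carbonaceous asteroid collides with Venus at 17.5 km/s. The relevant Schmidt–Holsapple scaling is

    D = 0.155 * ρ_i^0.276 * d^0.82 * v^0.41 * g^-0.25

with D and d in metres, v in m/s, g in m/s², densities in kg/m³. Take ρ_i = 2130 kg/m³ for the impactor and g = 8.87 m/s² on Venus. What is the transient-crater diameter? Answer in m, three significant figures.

In SI units: v = 17500 m/s.
ρ_i^0.276 = 2130^0.276 = 8.291
d^0.82 = 27.8^0.82 = 15.28
v^0.41 = 17500^0.41 = 54.91
g^-0.25 = 8.87^-0.25 = 0.5795
D = 0.155 × 8.291 × 15.28 × 54.91 × 0.5795 = 624.8 m

D ≈ 625 m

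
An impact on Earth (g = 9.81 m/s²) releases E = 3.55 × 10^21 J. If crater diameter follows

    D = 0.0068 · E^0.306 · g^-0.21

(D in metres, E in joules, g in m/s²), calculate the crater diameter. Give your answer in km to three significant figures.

D ≈ 16.5 km

E^0.306 = (3.55 × 10^21)^0.306 = 3.930 × 10^6
g^-0.21 = 9.81^-0.21 = 0.6191
D = 0.0068 × 3.930 × 10^6 × 0.6191 = 16545 m
   = 16.54 km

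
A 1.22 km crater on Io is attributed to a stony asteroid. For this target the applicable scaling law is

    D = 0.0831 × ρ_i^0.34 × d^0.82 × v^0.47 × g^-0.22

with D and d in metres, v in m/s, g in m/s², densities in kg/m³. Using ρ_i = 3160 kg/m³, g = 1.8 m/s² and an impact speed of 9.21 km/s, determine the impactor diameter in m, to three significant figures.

Rearranging for d: d = [D / (0.0831 · 3160^0.34 · 9210^0.47 · 1.8^-0.22)]^(1/0.82).
D = 1220 m.
3160^0.34 = 15.48
9210^0.47 = 72.98
1.8^-0.22 = 0.8787
Denominator = 0.0831 × 15.48 × 72.98 × 0.8787 = 82.49
D / 82.49 = 1220 / 82.49 = 14.79
d = 14.79^(1/0.82) = 14.79^1.2195 = 26.72 m

d ≈ 26.7 m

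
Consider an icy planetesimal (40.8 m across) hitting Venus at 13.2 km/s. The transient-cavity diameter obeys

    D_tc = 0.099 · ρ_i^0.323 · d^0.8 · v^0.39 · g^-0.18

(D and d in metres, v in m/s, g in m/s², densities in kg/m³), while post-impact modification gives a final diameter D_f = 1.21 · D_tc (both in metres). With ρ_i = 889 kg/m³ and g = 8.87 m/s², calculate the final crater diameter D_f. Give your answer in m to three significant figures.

D_f ≈ 570 m

v = 13200 m/s.
ρ_i^0.323 = 889^0.323 = 8.964
d^0.8 = 40.8^0.8 = 19.43
v^0.39 = 13200^0.39 = 40.46
g^-0.18 = 8.87^-0.18 = 0.6751
D_tc = 0.099 × 8.964 × 19.43 × 40.46 × 0.6751 = 471.0 m
D_f = 1.21 × 471.0 = 569.9 m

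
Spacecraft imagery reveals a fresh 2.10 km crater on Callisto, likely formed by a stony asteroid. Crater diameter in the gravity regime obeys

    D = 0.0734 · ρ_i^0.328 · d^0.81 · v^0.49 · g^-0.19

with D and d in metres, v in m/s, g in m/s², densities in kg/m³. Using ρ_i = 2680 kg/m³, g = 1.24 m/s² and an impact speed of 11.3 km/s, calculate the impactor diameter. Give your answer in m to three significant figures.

d ≈ 48.3 m

Rearranging for d: d = [D / (0.0734 · 2680^0.328 · 11300^0.49 · 1.24^-0.19)]^(1/0.81).
D = 2100 m.
2680^0.328 = 13.32
11300^0.49 = 96.83
1.24^-0.19 = 0.9600
Denominator = 0.0734 × 13.32 × 96.83 × 0.9600 = 90.88
D / 90.88 = 2100 / 90.88 = 23.11
d = 23.11^(1/0.81) = 23.11^1.2346 = 48.28 m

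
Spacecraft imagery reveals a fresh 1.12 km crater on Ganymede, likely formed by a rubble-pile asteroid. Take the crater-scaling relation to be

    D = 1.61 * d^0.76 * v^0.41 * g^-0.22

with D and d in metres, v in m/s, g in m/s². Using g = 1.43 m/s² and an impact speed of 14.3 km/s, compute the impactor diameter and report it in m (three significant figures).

d ≈ 34.9 m

Rearranging for d: d = [D / (1.61 · 14300^0.41 · 1.43^-0.22)]^(1/0.76).
D = 1120 m.
14300^0.41 = 50.55
1.43^-0.22 = 0.9243
Denominator = 1.61 × 50.55 × 0.9243 = 75.22
D / 75.22 = 1120 / 75.22 = 14.89
d = 14.89^(1/0.76) = 14.89^1.3158 = 34.94 m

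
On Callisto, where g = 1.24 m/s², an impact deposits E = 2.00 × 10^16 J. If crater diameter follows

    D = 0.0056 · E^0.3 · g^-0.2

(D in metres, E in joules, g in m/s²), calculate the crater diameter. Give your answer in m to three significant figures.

E^0.3 = (2.00 × 10^16)^0.3 = 7.768 × 10^4
g^-0.2 = 1.24^-0.2 = 0.9579
D = 0.0056 × 7.768 × 10^4 × 0.9579 = 416.7 m

D ≈ 417 m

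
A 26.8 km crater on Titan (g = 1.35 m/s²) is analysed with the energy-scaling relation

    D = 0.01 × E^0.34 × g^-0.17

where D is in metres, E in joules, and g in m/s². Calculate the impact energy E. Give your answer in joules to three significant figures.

Rearranging: E = [D / (0.01 · g^-0.17)]^(1/0.34).
D = 26800 m.
g^-0.17 = 1.35^-0.17 = 0.9503
D / (0.01 × 0.9503) = 26800 / (9.503 × 10^-3) = 2.820 × 10^6
E = (2.820 × 10^6)^2.9412 = 9.364 × 10^18 J

E ≈ 9.36 × 10^18 J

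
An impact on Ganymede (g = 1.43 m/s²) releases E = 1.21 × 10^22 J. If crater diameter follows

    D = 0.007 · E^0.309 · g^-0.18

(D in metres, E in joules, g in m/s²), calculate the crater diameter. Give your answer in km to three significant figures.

E^0.309 = (1.21 × 10^22)^0.309 = 6.662 × 10^6
g^-0.18 = 1.43^-0.18 = 0.9376
D = 0.007 × 6.662 × 10^6 × 0.9376 = 43724 m
   = 43.72 km

D ≈ 43.7 km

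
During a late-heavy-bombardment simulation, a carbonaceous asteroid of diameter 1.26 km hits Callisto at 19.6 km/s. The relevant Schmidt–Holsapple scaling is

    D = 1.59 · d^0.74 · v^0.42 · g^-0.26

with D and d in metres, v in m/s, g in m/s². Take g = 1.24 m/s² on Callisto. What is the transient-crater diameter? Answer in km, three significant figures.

In SI units: d = 1260 m, v = 19600 m/s.
d^0.74 = 1260^0.74 = 196.9
v^0.42 = 19600^0.42 = 63.50
g^-0.26 = 1.24^-0.26 = 0.9456
D = 1.59 × 196.9 × 63.50 × 0.9456 = 18799 m
   = 18.80 km

D ≈ 18.8 km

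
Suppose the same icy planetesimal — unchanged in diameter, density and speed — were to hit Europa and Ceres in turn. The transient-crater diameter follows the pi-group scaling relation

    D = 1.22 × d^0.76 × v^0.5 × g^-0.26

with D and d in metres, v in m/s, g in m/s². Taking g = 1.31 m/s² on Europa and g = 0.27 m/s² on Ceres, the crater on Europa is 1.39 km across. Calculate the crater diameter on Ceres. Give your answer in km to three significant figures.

D ≈ 2.10 km

All impactor-dependent factors cancel in the ratio, leaving D_Ceres/D_Europa = (g_Ceres/g_Europa)^-0.26.
(0.27/1.31)^-0.26 = 0.2061^-0.26 = 1.508
D_Ceres = 1.508 × 1.39 km = 2.10 km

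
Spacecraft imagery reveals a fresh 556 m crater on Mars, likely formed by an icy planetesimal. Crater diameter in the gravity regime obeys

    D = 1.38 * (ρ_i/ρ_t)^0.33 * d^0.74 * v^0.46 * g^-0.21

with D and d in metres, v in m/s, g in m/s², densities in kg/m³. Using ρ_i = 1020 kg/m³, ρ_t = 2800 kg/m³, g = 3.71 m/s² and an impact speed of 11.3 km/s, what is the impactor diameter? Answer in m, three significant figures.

Rearranging for d: d = [D / (1.38 · (1020/2800)^0.33 · 11300^0.46 · 3.71^-0.21)]^(1/0.74).
(1020/2800)^0.33 = 0.7166
11300^0.46 = 73.18
3.71^-0.21 = 0.7593
Denominator = 1.38 × 0.7166 × 73.18 × 0.7593 = 54.95
D / 54.95 = 556 / 54.95 = 10.12
d = 10.12^(1/0.74) = 10.12^1.3514 = 22.82 m

d ≈ 22.8 m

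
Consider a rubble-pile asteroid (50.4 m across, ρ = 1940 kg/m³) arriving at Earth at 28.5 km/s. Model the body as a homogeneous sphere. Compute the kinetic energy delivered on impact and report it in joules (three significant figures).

E ≈ 5.28 × 10^16 J

v = 28500 m/s.
Mass m = (π/6) ρ d³ = (π/6) × 1940 × (50.4)³ = 1.300 × 10^8 kg
E = ½ m v² = 0.5 × 1.300 × 10^8 × (28500)² = 5.280 × 10^16 J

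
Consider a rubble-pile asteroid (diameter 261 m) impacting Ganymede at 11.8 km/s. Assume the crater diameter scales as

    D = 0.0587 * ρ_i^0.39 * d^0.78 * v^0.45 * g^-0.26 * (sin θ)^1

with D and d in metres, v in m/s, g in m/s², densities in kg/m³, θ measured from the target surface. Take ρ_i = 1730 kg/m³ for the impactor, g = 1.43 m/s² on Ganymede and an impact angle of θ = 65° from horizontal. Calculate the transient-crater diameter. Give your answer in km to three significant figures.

In SI units: v = 11800 m/s.
ρ_i^0.39 = 1730^0.39 = 18.32
d^0.78 = 261^0.78 = 76.73
v^0.45 = 11800^0.45 = 67.97
g^-0.26 = 1.43^-0.26 = 0.9112
(sin 65°)^1 = 0.9063^1 = 0.9063
D = 0.0587 × 18.32 × 76.73 × 67.97 × 0.9112 × 0.9063 = 4632 m
   = 4.632 km

D ≈ 4.63 km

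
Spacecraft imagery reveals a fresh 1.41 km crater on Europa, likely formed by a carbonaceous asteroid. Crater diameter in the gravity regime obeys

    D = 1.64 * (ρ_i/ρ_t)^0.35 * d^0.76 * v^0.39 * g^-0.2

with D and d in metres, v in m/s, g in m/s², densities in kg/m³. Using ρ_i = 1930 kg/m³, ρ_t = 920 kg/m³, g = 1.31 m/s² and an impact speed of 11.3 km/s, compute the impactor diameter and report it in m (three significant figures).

Rearranging for d: d = [D / (1.64 · (1930/920)^0.35 · 11300^0.39 · 1.31^-0.2)]^(1/0.76).
D = 1410 m.
(1930/920)^0.35 = 1.296
11300^0.39 = 38.08
1.31^-0.2 = 0.9474
Denominator = 1.64 × 1.296 × 38.08 × 0.9474 = 76.68
D / 76.68 = 1410 / 76.68 = 18.39
d = 18.39^(1/0.76) = 18.39^1.3158 = 46.13 m

d ≈ 46.1 m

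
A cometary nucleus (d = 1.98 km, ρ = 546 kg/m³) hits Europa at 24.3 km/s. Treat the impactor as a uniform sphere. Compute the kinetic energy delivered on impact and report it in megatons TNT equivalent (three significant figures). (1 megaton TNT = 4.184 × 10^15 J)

d = 1980 m; v = 24300 m/s.
Mass m = (π/6) ρ d³ = (π/6) × 546 × (1980)³ = 2.219 × 10^12 kg
E = ½ m v² = 0.5 × 2.219 × 10^12 × (24300)² = 6.551 × 10^20 J
   = 6.551 × 10^20 / 4.184×10^15 = 1.566 × 10^5 Mt

E ≈ 1.57 × 10^5 Mt TNT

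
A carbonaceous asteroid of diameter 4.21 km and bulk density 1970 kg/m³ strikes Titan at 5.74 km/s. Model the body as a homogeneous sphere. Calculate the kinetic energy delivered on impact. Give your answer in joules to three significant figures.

E ≈ 1.27 × 10^21 J

d = 4210 m; v = 5740 m/s.
Mass m = (π/6) ρ d³ = (π/6) × 1970 × (4210)³ = 7.697 × 10^13 kg
E = ½ m v² = 0.5 × 7.697 × 10^13 × (5740)² = 1.268 × 10^21 J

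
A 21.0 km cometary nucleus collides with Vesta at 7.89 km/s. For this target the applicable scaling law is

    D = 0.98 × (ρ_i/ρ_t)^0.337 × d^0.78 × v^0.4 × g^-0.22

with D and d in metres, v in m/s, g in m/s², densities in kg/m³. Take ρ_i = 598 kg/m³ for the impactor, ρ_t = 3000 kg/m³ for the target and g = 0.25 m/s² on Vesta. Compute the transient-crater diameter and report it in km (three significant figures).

D ≈ 65.7 km

In SI units: d = 21000 m, v = 7890 m/s.
(ρ_i/ρ_t)^0.337 = (598/3000)^0.337 = 0.5807
d^0.78 = 21000^0.78 = 2351
v^0.4 = 7890^0.4 = 36.21
g^-0.22 = 0.25^-0.22 = 1.357
D = 0.98 × 0.5807 × 2351 × 36.21 × 1.357 = 65741 m
   = 65.74 km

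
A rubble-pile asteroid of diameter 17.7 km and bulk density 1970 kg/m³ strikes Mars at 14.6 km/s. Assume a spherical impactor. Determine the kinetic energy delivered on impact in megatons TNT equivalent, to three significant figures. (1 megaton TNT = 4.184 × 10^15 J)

d = 17700 m; v = 14600 m/s.
Mass m = (π/6) ρ d³ = (π/6) × 1970 × (17700)³ = 5.720 × 10^15 kg
E = ½ m v² = 0.5 × 5.720 × 10^15 × (14600)² = 6.096 × 10^23 J
   = 6.096 × 10^23 / 4.184×10^15 = 1.457 × 10^8 Mt

E ≈ 1.46 × 10^8 Mt TNT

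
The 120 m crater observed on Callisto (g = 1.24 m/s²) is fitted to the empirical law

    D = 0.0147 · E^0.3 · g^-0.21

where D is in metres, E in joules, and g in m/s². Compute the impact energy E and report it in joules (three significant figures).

Rearranging: E = [D / (0.0147 · g^-0.21)]^(1/0.3).
g^-0.21 = 1.24^-0.21 = 0.9558
D / (0.0147 × 0.9558) = 120 / (0.01405) = 8.541 × 10^3
E = (8.541 × 10^3)^3.3333 = 1.273 × 10^13 J

E ≈ 1.27 × 10^13 J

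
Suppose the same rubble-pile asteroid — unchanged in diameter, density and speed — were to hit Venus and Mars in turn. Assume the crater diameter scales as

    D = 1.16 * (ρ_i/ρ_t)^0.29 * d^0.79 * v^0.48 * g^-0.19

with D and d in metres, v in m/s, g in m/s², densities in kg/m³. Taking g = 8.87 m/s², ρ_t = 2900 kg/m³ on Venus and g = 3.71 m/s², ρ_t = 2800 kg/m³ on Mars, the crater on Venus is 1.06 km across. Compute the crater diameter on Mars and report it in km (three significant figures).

The impactor-only factors (d, v, ρ_i) cancel in the ratio, leaving D_Mars/D_Venus = (g_Mars/g_Venus)^-0.19 · (ρ_t,Venus/ρ_t,Mars)^0.29.
(3.71/8.87)^-0.19 = 0.4183^-0.19 = 1.180
(2900/2800)^0.29 = 1.036^0.29 = 1.010
Ratio = 1.180 × 1.010 = 1.192
D_Mars = 1.192 × 1.06 km = 1.26 km

D ≈ 1.26 km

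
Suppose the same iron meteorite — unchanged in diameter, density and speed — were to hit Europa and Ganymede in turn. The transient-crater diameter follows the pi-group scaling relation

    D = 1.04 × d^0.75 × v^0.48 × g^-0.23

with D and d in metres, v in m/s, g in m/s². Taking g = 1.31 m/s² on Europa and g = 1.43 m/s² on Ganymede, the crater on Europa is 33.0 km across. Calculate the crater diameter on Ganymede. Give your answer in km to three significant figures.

D ≈ 32.3 km

All impactor-dependent factors cancel in the ratio, leaving D_Ganymede/D_Europa = (g_Ganymede/g_Europa)^-0.23.
(1.43/1.31)^-0.23 = 1.092^-0.23 = 0.9800
D_Ganymede = 0.9800 × 33.0 km = 32.3 km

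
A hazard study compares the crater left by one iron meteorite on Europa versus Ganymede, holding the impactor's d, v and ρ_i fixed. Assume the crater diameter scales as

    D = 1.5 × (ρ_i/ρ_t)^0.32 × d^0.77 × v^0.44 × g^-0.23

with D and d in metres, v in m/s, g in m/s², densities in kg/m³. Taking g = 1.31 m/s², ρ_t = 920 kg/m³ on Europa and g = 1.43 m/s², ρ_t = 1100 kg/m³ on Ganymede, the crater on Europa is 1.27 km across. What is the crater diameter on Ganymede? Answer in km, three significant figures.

D ≈ 1.18 km

The impactor-only factors (d, v, ρ_i) cancel in the ratio, leaving D_Ganymede/D_Europa = (g_Ganymede/g_Europa)^-0.23 · (ρ_t,Europa/ρ_t,Ganymede)^0.32.
(1.43/1.31)^-0.23 = 1.092^-0.23 = 0.9800
(920/1100)^0.32 = 0.8364^0.32 = 0.9444
Ratio = 0.9800 × 0.9444 = 0.9255
D_Ganymede = 0.9255 × 1.27 km = 1.18 km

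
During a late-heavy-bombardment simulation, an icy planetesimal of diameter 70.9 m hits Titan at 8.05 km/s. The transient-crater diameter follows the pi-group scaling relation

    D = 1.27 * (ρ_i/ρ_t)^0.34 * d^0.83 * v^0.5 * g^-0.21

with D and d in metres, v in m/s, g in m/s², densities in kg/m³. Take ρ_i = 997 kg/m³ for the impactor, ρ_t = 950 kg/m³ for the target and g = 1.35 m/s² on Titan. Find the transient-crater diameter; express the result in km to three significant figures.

In SI units: v = 8050 m/s.
(ρ_i/ρ_t)^0.34 = (997/950)^0.34 = 1.017
d^0.83 = 70.9^0.83 = 34.36
v^0.5 = 8050^0.5 = 89.72
g^-0.21 = 1.35^-0.21 = 0.9389
D = 1.27 × 1.017 × 34.36 × 89.72 × 0.9389 = 3738 m
   = 3.738 km

D ≈ 3.74 km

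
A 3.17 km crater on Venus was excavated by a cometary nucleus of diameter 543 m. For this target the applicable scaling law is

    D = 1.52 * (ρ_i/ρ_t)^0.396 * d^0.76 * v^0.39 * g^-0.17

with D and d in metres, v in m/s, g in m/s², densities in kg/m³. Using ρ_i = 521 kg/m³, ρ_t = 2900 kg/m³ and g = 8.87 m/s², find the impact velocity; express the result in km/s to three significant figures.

v ≈ 22.5 km/s

Rearranging for v: v = [D / (1.52 · (521/2900)^0.396 · 543^0.76 · 8.87^-0.17)]^(1/0.39).
D = 3170 m.
(521/2900)^0.396 = 0.5067
543^0.76 = 119.8
8.87^-0.17 = 0.6900
Denominator = 1.52 × 0.5067 × 119.8 × 0.6900 = 63.66
D / 63.66 = 3170 / 63.66 = 49.80
v = 49.80^(1/0.39) = 49.80^2.5641 = 22484 m/s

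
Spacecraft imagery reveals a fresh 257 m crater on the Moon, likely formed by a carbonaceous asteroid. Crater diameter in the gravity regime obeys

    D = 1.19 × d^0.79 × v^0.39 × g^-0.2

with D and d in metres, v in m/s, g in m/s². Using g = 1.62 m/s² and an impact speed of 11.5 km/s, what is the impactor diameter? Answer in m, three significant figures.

Rearranging for d: d = [D / (1.19 · 11500^0.39 · 1.62^-0.2)]^(1/0.79).
11500^0.39 = 38.34
1.62^-0.2 = 0.9080
Denominator = 1.19 × 38.34 × 0.9080 = 41.43
D / 41.43 = 257 / 41.43 = 6.203
d = 6.203^(1/0.79) = 6.203^1.2658 = 10.08 m

d ≈ 10.1 m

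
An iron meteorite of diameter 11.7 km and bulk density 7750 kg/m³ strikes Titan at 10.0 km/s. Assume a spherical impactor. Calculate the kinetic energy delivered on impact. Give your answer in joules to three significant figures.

E ≈ 3.25 × 10^23 J

d = 11700 m; v = 10000 m/s.
Mass m = (π/6) ρ d³ = (π/6) × 7750 × (11700)³ = 6.499 × 10^15 kg
E = ½ m v² = 0.5 × 6.499 × 10^15 × (10000)² = 3.249 × 10^23 J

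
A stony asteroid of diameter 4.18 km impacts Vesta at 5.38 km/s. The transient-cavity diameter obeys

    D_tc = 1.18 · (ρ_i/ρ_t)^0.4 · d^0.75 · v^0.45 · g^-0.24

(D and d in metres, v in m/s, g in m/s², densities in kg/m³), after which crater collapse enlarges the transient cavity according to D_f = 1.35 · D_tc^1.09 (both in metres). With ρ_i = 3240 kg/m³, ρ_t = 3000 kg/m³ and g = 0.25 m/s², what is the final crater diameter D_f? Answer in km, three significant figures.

D_f ≈ 148 km

In SI: d = 4180 m, v = 5380 m/s.
(ρ_i/ρ_t)^0.4 = (3240/3000)^0.4 = 1.031
d^0.75 = 4180^0.75 = 519.9
v^0.45 = 5380^0.45 = 47.74
g^-0.24 = 0.25^-0.24 = 1.395
D_tc = 1.18 × 1.031 × 519.9 × 47.74 × 1.395 = 42120 m
D_f = 1.35 × (42120)^1.09 = 1.483 × 10^5 m
     = 148.3 km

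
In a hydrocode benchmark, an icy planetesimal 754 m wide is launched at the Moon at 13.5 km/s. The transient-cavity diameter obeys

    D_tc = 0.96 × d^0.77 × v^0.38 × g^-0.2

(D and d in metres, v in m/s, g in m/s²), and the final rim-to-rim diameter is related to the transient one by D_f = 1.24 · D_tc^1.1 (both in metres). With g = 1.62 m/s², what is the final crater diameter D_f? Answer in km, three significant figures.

D_f ≈ 15.5 km

v = 13500 m/s.
d^0.77 = 754^0.77 = 164.3
v^0.38 = 13500^0.38 = 37.11
g^-0.2 = 1.62^-0.2 = 0.9080
D_tc = 0.96 × 164.3 × 37.11 × 0.9080 = 5315 m
D_f = 1.24 × (5315)^1.1 = 15541 m
     = 15.54 km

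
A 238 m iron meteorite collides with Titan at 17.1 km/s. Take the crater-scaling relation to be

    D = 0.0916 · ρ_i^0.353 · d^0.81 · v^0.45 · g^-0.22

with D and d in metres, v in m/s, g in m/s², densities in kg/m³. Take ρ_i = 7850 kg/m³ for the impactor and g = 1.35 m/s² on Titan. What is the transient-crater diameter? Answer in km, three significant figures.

D ≈ 13.7 km

In SI units: v = 17100 m/s.
ρ_i^0.353 = 7850^0.353 = 23.71
d^0.81 = 238^0.81 = 84.14
v^0.45 = 17100^0.45 = 80.32
g^-0.22 = 1.35^-0.22 = 0.9361
D = 0.0916 × 23.71 × 84.14 × 80.32 × 0.9361 = 13740 m
   = 13.74 km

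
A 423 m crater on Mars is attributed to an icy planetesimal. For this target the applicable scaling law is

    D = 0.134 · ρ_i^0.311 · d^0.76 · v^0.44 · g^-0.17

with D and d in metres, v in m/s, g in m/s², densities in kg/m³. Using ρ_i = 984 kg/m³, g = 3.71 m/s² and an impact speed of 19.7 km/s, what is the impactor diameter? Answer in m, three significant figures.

d ≈ 10.5 m

Rearranging for d: d = [D / (0.134 · 984^0.311 · 19700^0.44 · 3.71^-0.17)]^(1/0.76).
984^0.311 = 8.527
19700^0.44 = 77.55
3.71^-0.17 = 0.8002
Denominator = 0.134 × 8.527 × 77.55 × 0.8002 = 70.91
D / 70.91 = 423 / 70.91 = 5.965
d = 5.965^(1/0.76) = 5.965^1.3158 = 10.48 m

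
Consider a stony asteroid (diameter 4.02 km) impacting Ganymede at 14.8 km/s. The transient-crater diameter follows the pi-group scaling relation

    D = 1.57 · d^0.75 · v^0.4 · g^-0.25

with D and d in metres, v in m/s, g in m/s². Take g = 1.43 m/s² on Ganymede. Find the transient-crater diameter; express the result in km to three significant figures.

In SI units: d = 4020 m, v = 14800 m/s.
d^0.75 = 4020^0.75 = 504.9
v^0.4 = 14800^0.4 = 46.57
g^-0.25 = 1.43^-0.25 = 0.9145
D = 1.57 × 504.9 × 46.57 × 0.9145 = 33759 m
   = 33.76 km

D ≈ 33.8 km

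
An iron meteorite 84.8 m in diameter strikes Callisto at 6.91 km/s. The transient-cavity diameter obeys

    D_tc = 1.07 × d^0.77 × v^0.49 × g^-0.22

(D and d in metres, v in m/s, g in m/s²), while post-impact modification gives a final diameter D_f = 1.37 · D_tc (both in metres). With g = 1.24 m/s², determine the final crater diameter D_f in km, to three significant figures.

D_f ≈ 3.25 km

v = 6910 m/s.
d^0.77 = 84.8^0.77 = 30.54
v^0.49 = 6910^0.49 = 76.09
g^-0.22 = 1.24^-0.22 = 0.9538
D_tc = 1.07 × 30.54 × 76.09 × 0.9538 = 2372 m
D_f = 1.37 × 2372 = 3250 m
     = 3.250 km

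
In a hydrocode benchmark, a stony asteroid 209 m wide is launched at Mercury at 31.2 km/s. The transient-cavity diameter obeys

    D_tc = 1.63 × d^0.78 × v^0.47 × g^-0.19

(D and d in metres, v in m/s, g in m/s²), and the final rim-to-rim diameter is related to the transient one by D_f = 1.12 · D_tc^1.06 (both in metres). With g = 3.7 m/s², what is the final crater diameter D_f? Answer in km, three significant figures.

v = 31200 m/s.
d^0.78 = 209^0.78 = 64.52
v^0.47 = 31200^0.47 = 129.5
g^-0.19 = 3.7^-0.19 = 0.7799
D_tc = 1.63 × 64.52 × 129.5 × 0.7799 = 10620 m
D_f = 1.12 × (10620)^1.06 = 20745 m
     = 20.74 km

D_f ≈ 20.7 km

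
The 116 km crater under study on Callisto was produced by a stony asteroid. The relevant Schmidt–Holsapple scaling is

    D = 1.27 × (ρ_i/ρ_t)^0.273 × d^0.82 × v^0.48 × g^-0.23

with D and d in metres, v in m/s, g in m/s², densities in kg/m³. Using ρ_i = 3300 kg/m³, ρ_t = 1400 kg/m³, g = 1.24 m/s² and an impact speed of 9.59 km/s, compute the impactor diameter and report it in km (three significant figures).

d ≈ 4.18 km

Rearranging for d: d = [D / (1.27 · (3300/1400)^0.273 · 9590^0.48 · 1.24^-0.23)]^(1/0.82).
D = 116000 m.
(3300/1400)^0.273 = 1.264
9590^0.48 = 81.52
1.24^-0.23 = 0.9517
Denominator = 1.27 × 1.264 × 81.52 × 0.9517 = 124.5
D / 124.5 = 116000 / 124.5 = 931.7
d = 931.7^(1/0.82) = 931.7^1.2195 = 4179 m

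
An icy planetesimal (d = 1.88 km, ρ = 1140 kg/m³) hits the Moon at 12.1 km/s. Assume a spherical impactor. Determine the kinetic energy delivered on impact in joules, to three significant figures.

E ≈ 2.90 × 10^20 J

d = 1880 m; v = 12100 m/s.
Mass m = (π/6) ρ d³ = (π/6) × 1140 × (1880)³ = 3.966 × 10^12 kg
E = ½ m v² = 0.5 × 3.966 × 10^12 × (12100)² = 2.903 × 10^20 J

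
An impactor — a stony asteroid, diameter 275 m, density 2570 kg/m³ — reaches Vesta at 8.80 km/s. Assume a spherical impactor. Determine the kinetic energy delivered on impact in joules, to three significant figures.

E ≈ 1.08 × 10^18 J

v = 8800 m/s.
Mass m = (π/6) ρ d³ = (π/6) × 2570 × (275)³ = 2.799 × 10^10 kg
E = ½ m v² = 0.5 × 2.799 × 10^10 × (8800)² = 1.084 × 10^18 J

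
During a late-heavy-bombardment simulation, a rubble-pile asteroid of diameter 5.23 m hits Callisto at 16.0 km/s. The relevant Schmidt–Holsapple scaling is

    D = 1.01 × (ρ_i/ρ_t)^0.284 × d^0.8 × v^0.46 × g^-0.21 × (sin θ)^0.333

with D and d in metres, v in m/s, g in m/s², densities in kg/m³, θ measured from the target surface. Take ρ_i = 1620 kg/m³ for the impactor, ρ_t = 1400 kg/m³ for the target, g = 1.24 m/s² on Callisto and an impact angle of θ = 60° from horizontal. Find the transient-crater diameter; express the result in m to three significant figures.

In SI units: v = 16000 m/s.
(ρ_i/ρ_t)^0.284 = (1620/1400)^0.284 = 1.042
d^0.8 = 5.23^0.8 = 3.757
v^0.46 = 16000^0.46 = 85.88
g^-0.21 = 1.24^-0.21 = 0.9558
(sin 60°)^0.333 = 0.8660^0.333 = 0.9532
D = 1.01 × 1.042 × 3.757 × 85.88 × 0.9558 × 0.9532 = 309.4 m

D ≈ 309 m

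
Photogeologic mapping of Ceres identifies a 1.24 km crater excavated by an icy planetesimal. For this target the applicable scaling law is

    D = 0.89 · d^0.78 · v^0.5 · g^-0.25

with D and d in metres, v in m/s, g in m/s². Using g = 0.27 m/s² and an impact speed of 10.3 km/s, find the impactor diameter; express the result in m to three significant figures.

Rearranging for d: d = [D / (0.89 · 10300^0.5 · 0.27^-0.25)]^(1/0.78).
D = 1240 m.
10300^0.5 = 101.5
0.27^-0.25 = 1.387
Denominator = 0.89 × 101.5 × 1.387 = 125.3
D / 125.3 = 1240 / 125.3 = 9.896
d = 9.896^(1/0.78) = 9.896^1.2821 = 18.89 m

d ≈ 18.9 m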